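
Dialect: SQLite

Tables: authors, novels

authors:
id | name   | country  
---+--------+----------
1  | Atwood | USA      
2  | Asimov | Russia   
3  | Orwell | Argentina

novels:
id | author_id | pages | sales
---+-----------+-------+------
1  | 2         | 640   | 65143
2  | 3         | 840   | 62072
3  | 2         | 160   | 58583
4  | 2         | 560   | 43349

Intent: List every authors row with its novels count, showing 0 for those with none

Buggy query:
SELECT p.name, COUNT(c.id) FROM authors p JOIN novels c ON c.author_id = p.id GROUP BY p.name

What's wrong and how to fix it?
Bug: An inner join excludes parents with zero children

Fix: Use LEFT JOIN so parents without children still appear (COUNT(c.id) gives 0)

Corrected query:
SELECT p.name, COUNT(c.id) FROM authors p LEFT JOIN novels c ON c.author_id = p.id GROUP BY p.name

Result:
name   | COUNT(c.id)
-------+------------
Asimov | 3          
Atwood | 0          
Orwell | 1          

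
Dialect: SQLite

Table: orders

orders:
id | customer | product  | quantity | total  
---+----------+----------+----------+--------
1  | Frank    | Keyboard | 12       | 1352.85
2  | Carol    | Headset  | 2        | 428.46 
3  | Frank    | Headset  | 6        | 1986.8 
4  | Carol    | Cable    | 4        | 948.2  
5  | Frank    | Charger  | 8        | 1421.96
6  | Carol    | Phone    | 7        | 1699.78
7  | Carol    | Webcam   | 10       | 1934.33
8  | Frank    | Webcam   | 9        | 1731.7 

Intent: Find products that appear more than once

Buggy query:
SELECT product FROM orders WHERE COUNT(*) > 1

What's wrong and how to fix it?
Bug: COUNT(*) is an aggregate and cannot be used in WHERE

Fix: GROUP BY product, then filter groups with HAVING COUNT(*) > 1

Corrected query:
SELECT product FROM orders GROUP BY product HAVING COUNT(*) > 1

Result:
product
-------
Headset
Webcam 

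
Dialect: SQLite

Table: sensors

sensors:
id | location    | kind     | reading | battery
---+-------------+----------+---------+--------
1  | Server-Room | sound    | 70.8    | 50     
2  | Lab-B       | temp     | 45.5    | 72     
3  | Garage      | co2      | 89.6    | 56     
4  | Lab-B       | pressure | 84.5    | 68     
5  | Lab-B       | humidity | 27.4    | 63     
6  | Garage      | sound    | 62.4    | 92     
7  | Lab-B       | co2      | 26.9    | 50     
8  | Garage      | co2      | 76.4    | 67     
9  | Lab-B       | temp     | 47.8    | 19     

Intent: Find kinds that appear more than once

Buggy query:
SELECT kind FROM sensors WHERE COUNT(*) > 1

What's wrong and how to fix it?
Bug: WHERE can't reference COUNT(*); aggregates are computed after WHERE

Fix: Group first, then use HAVING for the count condition

Corrected query:
SELECT kind FROM sensors GROUP BY kind HAVING COUNT(*) > 1

Result:
kind 
-----
co2  
sound
temp 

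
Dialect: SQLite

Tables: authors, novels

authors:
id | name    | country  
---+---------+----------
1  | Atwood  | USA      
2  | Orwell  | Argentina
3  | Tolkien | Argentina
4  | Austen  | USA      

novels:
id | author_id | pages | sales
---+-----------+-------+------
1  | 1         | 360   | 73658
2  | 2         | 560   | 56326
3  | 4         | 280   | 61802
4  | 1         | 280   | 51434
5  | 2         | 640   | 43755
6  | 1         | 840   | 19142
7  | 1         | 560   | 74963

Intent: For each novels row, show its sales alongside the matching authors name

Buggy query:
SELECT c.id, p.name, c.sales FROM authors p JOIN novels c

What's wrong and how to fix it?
Bug: Missing join condition: each novels row is matched to all authors rows instead of just its own

Fix: Specify the join condition linking the foreign key to the parent id

Corrected query:
SELECT c.id, p.name, c.sales FROM authors p JOIN novels c ON c.author_id = p.id

Result:
id | name   | sales
---+--------+------
1  | Atwood | 73658
2  | Orwell | 56326
3  | Austen | 61802
4  | Atwood | 51434
5  | Orwell | 43755
6  | Atwood | 19142
7  | Atwood | 74963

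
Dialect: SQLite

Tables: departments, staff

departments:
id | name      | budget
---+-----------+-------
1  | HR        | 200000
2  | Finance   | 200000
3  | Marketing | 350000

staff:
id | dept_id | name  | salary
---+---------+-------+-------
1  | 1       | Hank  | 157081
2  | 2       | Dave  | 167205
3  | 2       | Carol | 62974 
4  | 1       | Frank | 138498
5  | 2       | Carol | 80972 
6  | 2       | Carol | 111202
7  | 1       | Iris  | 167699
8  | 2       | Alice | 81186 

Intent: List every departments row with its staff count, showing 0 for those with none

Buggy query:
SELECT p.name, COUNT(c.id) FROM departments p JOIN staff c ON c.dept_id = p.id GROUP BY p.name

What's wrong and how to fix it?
Bug: An inner join excludes parents with zero children

Fix: Switch to LEFT JOIN to retain unmatched parent rows

Corrected query:
SELECT p.name, COUNT(c.id) FROM departments p LEFT JOIN staff c ON c.dept_id = p.id GROUP BY p.name

Result:
name      | COUNT(c.id)
----------+------------
Finance   | 5          
HR        | 3          
Marketing | 0          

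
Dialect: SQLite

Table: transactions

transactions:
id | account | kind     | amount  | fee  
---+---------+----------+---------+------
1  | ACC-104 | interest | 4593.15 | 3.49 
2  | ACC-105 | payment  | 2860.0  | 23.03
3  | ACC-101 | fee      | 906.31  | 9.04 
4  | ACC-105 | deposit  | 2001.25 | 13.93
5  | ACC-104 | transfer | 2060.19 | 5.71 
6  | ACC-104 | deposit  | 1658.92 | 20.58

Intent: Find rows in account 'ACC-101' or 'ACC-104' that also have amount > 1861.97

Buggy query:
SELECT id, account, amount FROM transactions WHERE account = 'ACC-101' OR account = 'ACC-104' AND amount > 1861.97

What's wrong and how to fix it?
Bug: Without parentheses, AND is evaluated before OR, so the amount filter only applies to the 'ACC-104' branch

Fix: Add parentheses around the OR so the AND applies to both alternatives

Corrected query:
SELECT id, account, amount FROM transactions WHERE (account = 'ACC-101' OR account = 'ACC-104') AND amount > 1861.97

Result:
id | account | amount 
---+---------+--------
1  | ACC-104 | 4593.15
5  | ACC-104 | 2060.19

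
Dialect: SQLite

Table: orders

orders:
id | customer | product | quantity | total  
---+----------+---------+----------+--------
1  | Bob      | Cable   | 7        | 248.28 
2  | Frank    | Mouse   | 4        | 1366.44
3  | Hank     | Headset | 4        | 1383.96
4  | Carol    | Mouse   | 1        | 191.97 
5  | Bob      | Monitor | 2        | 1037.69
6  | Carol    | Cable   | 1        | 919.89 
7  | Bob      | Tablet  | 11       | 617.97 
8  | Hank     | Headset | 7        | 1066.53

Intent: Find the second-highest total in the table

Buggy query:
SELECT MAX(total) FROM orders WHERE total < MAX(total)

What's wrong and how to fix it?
Bug: The inner MAX is an aggregate inside WHERE, which is not allowed

Fix: Compute the overall MAX in a subquery, then take MAX of rows below it

Corrected query:
SELECT MAX(total) FROM orders WHERE total < (SELECT MAX(total) FROM orders)

Result:
MAX(total)
----------
1366.44   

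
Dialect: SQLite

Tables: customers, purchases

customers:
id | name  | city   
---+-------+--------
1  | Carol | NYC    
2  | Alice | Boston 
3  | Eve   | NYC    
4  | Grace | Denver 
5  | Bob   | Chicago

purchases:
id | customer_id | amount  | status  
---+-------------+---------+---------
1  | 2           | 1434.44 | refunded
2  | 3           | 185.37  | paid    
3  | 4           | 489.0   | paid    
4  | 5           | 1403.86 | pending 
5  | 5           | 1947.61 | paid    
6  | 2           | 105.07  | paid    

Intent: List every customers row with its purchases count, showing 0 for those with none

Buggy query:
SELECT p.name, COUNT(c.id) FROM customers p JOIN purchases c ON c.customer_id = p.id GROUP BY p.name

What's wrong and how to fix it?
Bug: INNER JOIN drops customers rows that have no matching purchases rows

Fix: Switch to LEFT JOIN to retain unmatched parent rows

Corrected query:
SELECT p.name, COUNT(c.id) FROM customers p LEFT JOIN purchases c ON c.customer_id = p.id GROUP BY p.name

Result:
name  | COUNT(c.id)
------+------------
Alice | 2          
Bob   | 2          
Carol | 0          
Eve   | 1          
Grace | 1          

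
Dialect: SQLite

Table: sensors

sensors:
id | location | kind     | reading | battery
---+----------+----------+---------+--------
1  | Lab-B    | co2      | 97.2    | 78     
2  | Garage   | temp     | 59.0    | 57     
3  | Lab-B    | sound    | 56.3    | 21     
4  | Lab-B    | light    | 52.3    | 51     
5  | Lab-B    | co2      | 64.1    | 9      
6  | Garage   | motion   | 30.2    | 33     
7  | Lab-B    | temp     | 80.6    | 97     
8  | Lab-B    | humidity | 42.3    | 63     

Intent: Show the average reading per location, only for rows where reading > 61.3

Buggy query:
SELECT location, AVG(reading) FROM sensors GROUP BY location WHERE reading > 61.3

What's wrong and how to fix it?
Bug: Row-level WHERE must come before GROUP BY in the clause order

Fix: Move the WHERE clause before GROUP BY

Corrected query:
SELECT location, AVG(reading) FROM sensors WHERE reading > 61.3 GROUP BY location

Result:
location | AVG(reading)
---------+-------------
Lab-B    | 80.633333   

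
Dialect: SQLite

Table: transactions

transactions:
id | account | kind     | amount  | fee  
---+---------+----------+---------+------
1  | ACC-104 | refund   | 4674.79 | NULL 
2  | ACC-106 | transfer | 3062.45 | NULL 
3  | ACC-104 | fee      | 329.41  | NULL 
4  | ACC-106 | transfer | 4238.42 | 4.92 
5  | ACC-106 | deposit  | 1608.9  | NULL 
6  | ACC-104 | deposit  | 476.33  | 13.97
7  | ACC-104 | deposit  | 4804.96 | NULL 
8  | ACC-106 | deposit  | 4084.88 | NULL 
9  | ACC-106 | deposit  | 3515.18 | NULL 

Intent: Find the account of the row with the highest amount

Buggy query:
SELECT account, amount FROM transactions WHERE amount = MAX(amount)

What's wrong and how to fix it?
Bug: MAX(amount) is an aggregate and cannot be used directly in WHERE

Fix: Use a subquery: WHERE amount = (SELECT MAX(amount) FROM transactions)

Corrected query:
SELECT account, amount FROM transactions WHERE amount = (SELECT MAX(amount) FROM transactions)

Result:
account | amount 
--------+--------
ACC-104 | 4804.96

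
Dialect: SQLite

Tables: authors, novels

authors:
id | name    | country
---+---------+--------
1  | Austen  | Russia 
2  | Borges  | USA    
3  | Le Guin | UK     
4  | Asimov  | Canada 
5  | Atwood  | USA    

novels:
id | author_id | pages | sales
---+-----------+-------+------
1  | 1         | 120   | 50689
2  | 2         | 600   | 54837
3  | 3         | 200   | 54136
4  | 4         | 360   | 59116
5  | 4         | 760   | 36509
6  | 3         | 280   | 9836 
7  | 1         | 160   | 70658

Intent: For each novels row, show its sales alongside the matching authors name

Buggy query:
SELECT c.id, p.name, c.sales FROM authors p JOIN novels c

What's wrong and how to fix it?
Bug: Missing join condition: each novels row is matched to all authors rows instead of just its own

Fix: Add ON c.author_id = p.id to the JOIN

Corrected query:
SELECT c.id, p.name, c.sales FROM authors p JOIN novels c ON c.author_id = p.id

Result:
id | name    | sales
---+---------+------
1  | Austen  | 50689
2  | Borges  | 54837
3  | Le Guin | 54136
4  | Asimov  | 59116
5  | Asimov  | 36509
6  | Le Guin | 9836 
7  | Austen  | 70658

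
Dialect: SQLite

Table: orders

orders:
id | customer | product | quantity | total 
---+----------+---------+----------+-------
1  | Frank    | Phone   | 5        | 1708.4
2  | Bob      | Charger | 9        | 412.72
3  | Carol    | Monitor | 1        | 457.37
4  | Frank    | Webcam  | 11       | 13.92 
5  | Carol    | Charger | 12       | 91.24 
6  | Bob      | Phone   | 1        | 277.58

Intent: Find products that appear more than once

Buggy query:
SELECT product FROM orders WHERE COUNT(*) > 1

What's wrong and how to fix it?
Bug: WHERE can't reference COUNT(*); aggregates are computed after WHERE

Fix: Group first, then use HAVING for the count condition

Corrected query:
SELECT product FROM orders GROUP BY product HAVING COUNT(*) > 1

Result:
product
-------
Charger
Phone  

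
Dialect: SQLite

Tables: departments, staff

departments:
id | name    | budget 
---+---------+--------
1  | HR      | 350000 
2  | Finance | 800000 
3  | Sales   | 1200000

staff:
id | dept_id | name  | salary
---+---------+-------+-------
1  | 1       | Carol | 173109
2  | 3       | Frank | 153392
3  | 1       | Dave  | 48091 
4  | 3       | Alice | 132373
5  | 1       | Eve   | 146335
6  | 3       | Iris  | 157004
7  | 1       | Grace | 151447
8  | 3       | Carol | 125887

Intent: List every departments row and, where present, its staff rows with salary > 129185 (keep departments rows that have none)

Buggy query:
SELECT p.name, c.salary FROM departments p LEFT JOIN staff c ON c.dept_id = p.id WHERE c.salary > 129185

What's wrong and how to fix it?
Bug: A WHERE condition on the right-hand table after LEFT JOIN drops unmatched parents

Fix: Put 'c.salary > 129185' in the JOIN's ON clause instead of WHERE

Corrected query:
SELECT p.name, c.salary FROM departments p LEFT JOIN staff c ON c.dept_id = p.id AND c.salary > 129185

Result:
name    | salary
--------+-------
HR      | 146335
HR      | 151447
HR      | 173109
Finance | NULL  
Sales   | 132373
Sales   | 153392
Sales   | 157004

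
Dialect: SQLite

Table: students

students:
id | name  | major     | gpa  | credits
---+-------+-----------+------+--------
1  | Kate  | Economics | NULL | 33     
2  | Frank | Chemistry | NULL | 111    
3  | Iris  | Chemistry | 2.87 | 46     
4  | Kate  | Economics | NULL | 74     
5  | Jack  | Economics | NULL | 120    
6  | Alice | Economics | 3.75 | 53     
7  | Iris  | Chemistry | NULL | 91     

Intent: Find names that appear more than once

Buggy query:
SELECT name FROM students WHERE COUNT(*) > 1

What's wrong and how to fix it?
Bug: COUNT(*) is an aggregate and cannot be used in WHERE

Fix: Group first, then use HAVING for the count condition

Corrected query:
SELECT name FROM students GROUP BY name HAVING COUNT(*) > 1

Result:
name
----
Iris
Kate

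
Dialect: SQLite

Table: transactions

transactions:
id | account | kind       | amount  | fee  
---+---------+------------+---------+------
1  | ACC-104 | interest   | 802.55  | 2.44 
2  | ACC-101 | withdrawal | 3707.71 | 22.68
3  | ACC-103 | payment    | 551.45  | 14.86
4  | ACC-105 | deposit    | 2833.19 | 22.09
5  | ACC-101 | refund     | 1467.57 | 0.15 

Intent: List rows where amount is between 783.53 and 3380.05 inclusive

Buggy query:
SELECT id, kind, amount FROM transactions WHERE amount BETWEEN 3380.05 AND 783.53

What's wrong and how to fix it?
Bug: BETWEEN expects the lower bound first; with 3380.05 AND 783.53 the range is empty

Fix: Swap the bounds so the smaller value comes first

Corrected query:
SELECT id, kind, amount FROM transactions WHERE amount BETWEEN 783.53 AND 3380.05

Result:
id | kind     | amount 
---+----------+--------
1  | interest | 802.55 
4  | deposit  | 2833.19
5  | refund   | 1467.57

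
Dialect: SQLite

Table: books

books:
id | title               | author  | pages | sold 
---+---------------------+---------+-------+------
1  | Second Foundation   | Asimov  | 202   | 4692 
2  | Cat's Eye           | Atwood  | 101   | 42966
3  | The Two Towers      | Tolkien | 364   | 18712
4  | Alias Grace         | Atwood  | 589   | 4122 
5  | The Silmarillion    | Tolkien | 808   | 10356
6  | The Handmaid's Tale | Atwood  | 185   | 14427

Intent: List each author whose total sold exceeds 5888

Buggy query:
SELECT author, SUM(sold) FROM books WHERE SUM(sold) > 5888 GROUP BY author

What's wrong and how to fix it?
Bug: SUM(sold) is an aggregate, but WHERE filters rows before aggregation

Fix: Use HAVING (which filters groups after aggregation) instead of WHERE

Corrected query:
SELECT author, SUM(sold) FROM books GROUP BY author HAVING SUM(sold) > 5888

Result:
author  | SUM(sold)
--------+----------
Atwood  | 61515    
Tolkien | 29068    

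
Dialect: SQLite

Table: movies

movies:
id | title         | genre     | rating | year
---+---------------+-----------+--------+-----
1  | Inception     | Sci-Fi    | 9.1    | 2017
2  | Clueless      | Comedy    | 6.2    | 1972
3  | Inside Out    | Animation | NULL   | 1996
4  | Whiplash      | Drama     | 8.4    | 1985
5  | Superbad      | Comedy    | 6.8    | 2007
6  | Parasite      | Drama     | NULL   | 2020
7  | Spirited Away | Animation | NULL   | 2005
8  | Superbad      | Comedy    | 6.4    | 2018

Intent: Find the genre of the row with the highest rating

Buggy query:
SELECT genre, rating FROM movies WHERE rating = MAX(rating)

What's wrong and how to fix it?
Bug: MAX(rating) is an aggregate and cannot be used directly in WHERE

Fix: Use a subquery: WHERE rating = (SELECT MAX(rating) FROM movies)

Corrected query:
SELECT genre, rating FROM movies WHERE rating = (SELECT MAX(rating) FROM movies)

Result:
genre  | rating
-------+-------
Sci-Fi | 9.1   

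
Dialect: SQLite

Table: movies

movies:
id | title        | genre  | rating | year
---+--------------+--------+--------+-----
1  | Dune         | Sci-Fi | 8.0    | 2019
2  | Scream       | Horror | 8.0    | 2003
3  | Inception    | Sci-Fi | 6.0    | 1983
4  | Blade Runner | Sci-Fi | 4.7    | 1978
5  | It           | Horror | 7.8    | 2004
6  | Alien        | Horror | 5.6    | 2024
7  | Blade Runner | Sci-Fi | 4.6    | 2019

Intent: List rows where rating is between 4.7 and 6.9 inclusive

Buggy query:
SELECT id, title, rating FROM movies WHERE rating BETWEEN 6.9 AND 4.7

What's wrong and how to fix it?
Bug: The bounds are reversed; BETWEEN a AND b requires a <= b to match anything

Fix: Write BETWEEN 4.7 AND 6.9

Corrected query:
SELECT id, title, rating FROM movies WHERE rating BETWEEN 4.7 AND 6.9

Result:
id | title        | rating
---+--------------+-------
3  | Inception    | 6     
4  | Blade Runner | 4.7   
6  | Alien        | 5.6   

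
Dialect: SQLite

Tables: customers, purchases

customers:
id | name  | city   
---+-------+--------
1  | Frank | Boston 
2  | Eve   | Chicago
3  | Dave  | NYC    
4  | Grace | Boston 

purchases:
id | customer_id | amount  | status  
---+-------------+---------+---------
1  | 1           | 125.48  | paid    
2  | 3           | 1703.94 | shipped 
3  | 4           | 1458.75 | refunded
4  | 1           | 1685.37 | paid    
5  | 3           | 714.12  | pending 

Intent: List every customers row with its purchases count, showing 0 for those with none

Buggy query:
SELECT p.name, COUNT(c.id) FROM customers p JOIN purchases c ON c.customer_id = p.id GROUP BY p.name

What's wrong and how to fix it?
Bug: An inner join excludes parents with zero children

Fix: Switch to LEFT JOIN to retain unmatched parent rows

Corrected query:
SELECT p.name, COUNT(c.id) FROM customers p LEFT JOIN purchases c ON c.customer_id = p.id GROUP BY p.name

Result:
name  | COUNT(c.id)
------+------------
Dave  | 2          
Eve   | 0          
Frank | 2          
Grace | 1          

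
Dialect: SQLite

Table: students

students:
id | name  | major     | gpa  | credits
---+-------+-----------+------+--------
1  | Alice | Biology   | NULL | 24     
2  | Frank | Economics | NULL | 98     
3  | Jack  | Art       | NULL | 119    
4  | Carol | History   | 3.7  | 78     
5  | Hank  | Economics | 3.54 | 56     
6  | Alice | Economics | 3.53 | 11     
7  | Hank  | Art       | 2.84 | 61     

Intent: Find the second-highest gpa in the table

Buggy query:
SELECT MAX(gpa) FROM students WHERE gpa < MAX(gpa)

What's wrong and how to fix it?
Bug: MAX(gpa) on the right of the comparison is an aggregate-in-WHERE error

Fix: Compute the overall MAX in a subquery, then take MAX of rows below it

Corrected query:
SELECT MAX(gpa) FROM students WHERE gpa < (SELECT MAX(gpa) FROM students)

Result:
MAX(gpa)
--------
3.54    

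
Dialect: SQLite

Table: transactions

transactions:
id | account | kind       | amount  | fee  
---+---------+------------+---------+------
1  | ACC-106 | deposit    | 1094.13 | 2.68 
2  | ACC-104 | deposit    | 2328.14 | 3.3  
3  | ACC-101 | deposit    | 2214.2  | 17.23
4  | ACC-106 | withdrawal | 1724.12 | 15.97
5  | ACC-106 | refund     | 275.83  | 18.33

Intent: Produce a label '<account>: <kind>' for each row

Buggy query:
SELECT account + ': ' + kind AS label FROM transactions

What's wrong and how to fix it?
Bug: SQLite uses || for string concatenation; + coerces text to numbers (yielding 0)

Fix: Replace + with || to concatenate text

Corrected query:
SELECT account || ': ' || kind AS label FROM transactions

Result:
label              
-------------------
ACC-106: deposit   
ACC-104: deposit   
ACC-101: deposit   
ACC-106: withdrawal
ACC-106: refund    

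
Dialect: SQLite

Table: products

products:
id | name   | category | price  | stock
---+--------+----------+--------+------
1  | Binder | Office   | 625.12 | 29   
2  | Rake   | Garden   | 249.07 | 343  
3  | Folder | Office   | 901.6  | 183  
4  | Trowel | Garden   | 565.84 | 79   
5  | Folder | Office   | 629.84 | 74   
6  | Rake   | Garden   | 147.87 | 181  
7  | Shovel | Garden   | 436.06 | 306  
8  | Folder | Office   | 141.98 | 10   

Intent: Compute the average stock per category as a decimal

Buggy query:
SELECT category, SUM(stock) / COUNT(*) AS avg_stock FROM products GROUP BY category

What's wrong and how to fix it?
Bug: Both operands are integers, so '/' performs integer division and truncates

Fix: Cast one side to REAL so the division keeps the fractional part

Corrected query:
SELECT category, SUM(stock) * 1.0 / COUNT(*) AS avg_stock FROM products GROUP BY category

Result:
category | avg_stock
---------+----------
Garden   | 227.25   
Office   | 74       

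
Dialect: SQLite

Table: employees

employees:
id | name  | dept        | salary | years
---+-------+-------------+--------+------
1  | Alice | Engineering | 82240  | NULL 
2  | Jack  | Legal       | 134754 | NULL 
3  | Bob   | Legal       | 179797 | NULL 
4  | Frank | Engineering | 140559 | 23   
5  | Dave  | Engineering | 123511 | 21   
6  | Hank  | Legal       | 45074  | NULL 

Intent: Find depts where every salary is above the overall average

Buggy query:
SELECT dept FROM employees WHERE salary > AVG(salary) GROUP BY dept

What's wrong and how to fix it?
Bug: WHERE evaluates per row before aggregation, so AVG() is unavailable

Fix: Compute the overall average in a scalar subquery and compare each group's MIN against it in HAVING

Corrected query:
SELECT dept FROM employees GROUP BY dept HAVING MIN(salary) > (SELECT AVG(salary) FROM employees)

Result:
(no rows)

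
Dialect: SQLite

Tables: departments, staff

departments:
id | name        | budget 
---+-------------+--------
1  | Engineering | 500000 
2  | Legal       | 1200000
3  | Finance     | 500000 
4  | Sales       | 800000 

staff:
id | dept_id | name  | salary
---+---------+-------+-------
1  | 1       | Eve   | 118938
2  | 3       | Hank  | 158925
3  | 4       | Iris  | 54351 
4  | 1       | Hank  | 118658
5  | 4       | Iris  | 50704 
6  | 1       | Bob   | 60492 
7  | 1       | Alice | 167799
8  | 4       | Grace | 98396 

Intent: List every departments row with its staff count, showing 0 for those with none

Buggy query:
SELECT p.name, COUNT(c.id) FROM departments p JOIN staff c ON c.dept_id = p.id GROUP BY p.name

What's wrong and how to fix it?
Bug: INNER JOIN drops departments rows that have no matching staff rows

Fix: Use LEFT JOIN so parents without children still appear (COUNT(c.id) gives 0)

Corrected query:
SELECT p.name, COUNT(c.id) FROM departments p LEFT JOIN staff c ON c.dept_id = p.id GROUP BY p.name

Result:
name        | COUNT(c.id)
------------+------------
Engineering | 4          
Finance     | 1          
Legal       | 0          
Sales       | 3          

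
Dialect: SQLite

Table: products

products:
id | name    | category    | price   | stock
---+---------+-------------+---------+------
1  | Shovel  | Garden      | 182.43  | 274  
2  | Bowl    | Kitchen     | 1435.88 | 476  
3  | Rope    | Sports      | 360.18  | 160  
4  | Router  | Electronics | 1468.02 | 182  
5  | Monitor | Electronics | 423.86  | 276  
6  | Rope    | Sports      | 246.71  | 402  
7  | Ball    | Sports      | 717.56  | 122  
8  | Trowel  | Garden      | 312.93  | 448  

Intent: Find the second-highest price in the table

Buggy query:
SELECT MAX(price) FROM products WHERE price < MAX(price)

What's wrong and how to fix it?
Bug: MAX(price) on the right of the comparison is an aggregate-in-WHERE error

Fix: Put the inner MAX in a scalar subquery

Corrected query:
SELECT MAX(price) FROM products WHERE price < (SELECT MAX(price) FROM products)

Result:
MAX(price)
----------
1435.88   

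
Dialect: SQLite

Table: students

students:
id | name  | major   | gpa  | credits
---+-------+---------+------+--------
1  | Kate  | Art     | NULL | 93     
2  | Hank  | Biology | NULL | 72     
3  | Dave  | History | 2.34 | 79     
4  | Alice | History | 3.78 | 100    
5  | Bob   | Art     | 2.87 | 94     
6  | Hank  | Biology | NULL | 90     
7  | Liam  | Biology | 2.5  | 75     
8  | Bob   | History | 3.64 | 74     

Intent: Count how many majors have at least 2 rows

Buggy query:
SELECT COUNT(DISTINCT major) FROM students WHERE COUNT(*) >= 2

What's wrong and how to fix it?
Bug: WHERE filters individual rows, not groups, so a group-level COUNT is invalid there

Fix: Use a subquery that GROUPs and filters with HAVING, then count its rows

Corrected query:
SELECT COUNT(*) FROM (SELECT major FROM students GROUP BY major HAVING COUNT(*) >= 2)

Result:
COUNT(*)
--------
3       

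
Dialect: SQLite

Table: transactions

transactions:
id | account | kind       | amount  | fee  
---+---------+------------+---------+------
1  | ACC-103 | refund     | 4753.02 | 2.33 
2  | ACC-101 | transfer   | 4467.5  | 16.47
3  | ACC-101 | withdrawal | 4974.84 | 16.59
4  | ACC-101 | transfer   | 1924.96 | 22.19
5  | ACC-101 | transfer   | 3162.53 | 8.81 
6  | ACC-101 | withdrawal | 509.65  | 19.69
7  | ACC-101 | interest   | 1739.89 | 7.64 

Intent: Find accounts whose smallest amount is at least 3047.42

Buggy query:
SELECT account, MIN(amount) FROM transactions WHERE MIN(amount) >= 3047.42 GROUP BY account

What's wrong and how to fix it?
Bug: MIN() in WHERE is a misuse of aggregate

Fix: Use HAVING for the per-group MIN condition

Corrected query:
SELECT account, MIN(amount) FROM transactions GROUP BY account HAVING MIN(amount) >= 3047.42

Result:
account | MIN(amount)
--------+------------
ACC-103 | 4753.02    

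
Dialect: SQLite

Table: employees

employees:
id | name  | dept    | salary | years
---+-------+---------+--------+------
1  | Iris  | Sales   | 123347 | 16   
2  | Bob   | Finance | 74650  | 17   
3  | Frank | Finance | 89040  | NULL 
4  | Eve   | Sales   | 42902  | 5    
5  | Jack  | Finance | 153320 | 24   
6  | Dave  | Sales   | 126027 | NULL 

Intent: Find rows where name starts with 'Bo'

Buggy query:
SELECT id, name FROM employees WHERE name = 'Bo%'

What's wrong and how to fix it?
Bug: Wildcards only work with LIKE; '=' treats '%' as a literal character

Fix: Replace '=' with LIKE so 'Bo%' is treated as a pattern

Corrected query:
SELECT id, name FROM employees WHERE name LIKE 'Bo%'

Result:
id | name
---+-----
2  | Bob 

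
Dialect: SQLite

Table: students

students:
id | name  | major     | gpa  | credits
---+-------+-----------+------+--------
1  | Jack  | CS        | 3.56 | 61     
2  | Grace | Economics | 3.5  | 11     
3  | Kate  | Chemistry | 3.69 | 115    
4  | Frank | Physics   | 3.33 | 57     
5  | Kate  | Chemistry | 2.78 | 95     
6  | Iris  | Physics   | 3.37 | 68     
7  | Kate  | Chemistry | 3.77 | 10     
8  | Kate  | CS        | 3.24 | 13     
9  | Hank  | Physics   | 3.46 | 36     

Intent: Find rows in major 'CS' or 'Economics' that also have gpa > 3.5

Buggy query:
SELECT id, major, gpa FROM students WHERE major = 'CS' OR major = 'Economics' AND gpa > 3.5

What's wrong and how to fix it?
Bug: Without parentheses, AND is evaluated before OR, so the gpa filter only applies to the 'Economics' branch

Fix: Add parentheses around the OR so the AND applies to both alternatives

Corrected query:
SELECT id, major, gpa FROM students WHERE (major = 'CS' OR major = 'Economics') AND gpa > 3.5

Result:
id | major | gpa 
---+-------+-----
1  | CS    | 3.56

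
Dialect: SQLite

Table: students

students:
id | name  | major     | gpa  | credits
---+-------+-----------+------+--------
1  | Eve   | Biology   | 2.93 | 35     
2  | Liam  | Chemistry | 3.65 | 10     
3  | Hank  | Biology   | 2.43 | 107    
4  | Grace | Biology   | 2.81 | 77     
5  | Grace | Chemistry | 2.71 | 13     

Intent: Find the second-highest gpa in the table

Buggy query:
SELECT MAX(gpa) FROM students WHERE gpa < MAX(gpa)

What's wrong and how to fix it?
Bug: MAX(gpa) on the right of the comparison is an aggregate-in-WHERE error

Fix: Put the inner MAX in a scalar subquery

Corrected query:
SELECT MAX(gpa) FROM students WHERE gpa < (SELECT MAX(gpa) FROM students)

Result:
MAX(gpa)
--------
2.93    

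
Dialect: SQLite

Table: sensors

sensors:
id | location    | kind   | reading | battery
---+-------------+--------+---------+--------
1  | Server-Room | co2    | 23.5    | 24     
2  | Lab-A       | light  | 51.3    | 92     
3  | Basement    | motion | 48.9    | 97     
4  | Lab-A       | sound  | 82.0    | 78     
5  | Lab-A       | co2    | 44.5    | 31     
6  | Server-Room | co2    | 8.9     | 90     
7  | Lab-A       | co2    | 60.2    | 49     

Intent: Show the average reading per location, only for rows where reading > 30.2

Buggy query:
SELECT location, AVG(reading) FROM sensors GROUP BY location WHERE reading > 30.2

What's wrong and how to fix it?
Bug: WHERE cannot follow GROUP BY

Fix: Move the WHERE clause before GROUP BY

Corrected query:
SELECT location, AVG(reading) FROM sensors WHERE reading > 30.2 GROUP BY location

Result:
location | AVG(reading)
---------+-------------
Basement | 48.9        
Lab-A    | 59.5        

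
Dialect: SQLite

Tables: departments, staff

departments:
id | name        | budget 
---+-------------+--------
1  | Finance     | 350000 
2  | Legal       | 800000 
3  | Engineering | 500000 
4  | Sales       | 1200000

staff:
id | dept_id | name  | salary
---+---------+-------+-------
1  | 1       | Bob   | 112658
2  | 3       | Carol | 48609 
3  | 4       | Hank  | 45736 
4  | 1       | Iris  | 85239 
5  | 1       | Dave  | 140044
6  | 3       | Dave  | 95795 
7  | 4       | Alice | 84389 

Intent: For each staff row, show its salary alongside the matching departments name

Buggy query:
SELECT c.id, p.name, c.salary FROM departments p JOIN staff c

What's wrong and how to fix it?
Bug: Missing join condition: each staff row is matched to all departments rows instead of just its own

Fix: Specify the join condition linking the foreign key to the parent id

Corrected query:
SELECT c.id, p.name, c.salary FROM departments p JOIN staff c ON c.dept_id = p.id

Result:
id | name        | salary
---+-------------+-------
1  | Finance     | 112658
2  | Engineering | 48609 
3  | Sales       | 45736 
4  | Finance     | 85239 
5  | Finance     | 140044
6  | Engineering | 95795 
7  | Sales       | 84389 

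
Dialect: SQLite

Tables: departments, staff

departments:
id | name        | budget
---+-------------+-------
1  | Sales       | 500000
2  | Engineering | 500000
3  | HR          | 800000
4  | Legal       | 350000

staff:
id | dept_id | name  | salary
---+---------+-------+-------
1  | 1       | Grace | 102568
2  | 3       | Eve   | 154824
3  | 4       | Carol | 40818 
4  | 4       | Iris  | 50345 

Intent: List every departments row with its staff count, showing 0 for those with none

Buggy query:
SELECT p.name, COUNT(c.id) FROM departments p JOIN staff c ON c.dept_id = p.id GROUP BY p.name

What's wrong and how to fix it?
Bug: An inner join excludes parents with zero children

Fix: Use LEFT JOIN so parents without children still appear (COUNT(c.id) gives 0)

Corrected query:
SELECT p.name, COUNT(c.id) FROM departments p LEFT JOIN staff c ON c.dept_id = p.id GROUP BY p.name

Result:
name        | COUNT(c.id)
------------+------------
Engineering | 0          
HR          | 1          
Legal       | 2          
Sales       | 1          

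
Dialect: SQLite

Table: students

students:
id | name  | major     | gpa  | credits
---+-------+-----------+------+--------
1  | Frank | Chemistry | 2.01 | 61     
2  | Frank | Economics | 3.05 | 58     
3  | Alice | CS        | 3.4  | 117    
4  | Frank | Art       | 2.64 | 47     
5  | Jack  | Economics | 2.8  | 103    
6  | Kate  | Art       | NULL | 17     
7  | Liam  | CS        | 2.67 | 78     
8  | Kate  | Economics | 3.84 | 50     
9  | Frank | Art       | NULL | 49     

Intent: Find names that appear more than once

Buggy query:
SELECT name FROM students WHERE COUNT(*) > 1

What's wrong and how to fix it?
Bug: WHERE can't reference COUNT(*); aggregates are computed after WHERE

Fix: GROUP BY name, then filter groups with HAVING COUNT(*) > 1

Corrected query:
SELECT name FROM students GROUP BY name HAVING COUNT(*) > 1

Result:
name 
-----
Frank
Kate 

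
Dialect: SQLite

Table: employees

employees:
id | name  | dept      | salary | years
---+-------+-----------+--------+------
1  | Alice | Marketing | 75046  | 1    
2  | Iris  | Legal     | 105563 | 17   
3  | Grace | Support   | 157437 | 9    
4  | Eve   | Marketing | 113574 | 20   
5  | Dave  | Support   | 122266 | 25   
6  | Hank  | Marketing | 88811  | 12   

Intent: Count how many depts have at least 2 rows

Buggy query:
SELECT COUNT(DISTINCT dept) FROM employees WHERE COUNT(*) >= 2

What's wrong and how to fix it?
Bug: WHERE filters individual rows, not groups, so a group-level COUNT is invalid there

Fix: Group first with HAVING COUNT(*) >= 2, then COUNT the resulting groups

Corrected query:
SELECT COUNT(*) FROM (SELECT dept FROM employees GROUP BY dept HAVING COUNT(*) >= 2)

Result:
COUNT(*)
--------
2       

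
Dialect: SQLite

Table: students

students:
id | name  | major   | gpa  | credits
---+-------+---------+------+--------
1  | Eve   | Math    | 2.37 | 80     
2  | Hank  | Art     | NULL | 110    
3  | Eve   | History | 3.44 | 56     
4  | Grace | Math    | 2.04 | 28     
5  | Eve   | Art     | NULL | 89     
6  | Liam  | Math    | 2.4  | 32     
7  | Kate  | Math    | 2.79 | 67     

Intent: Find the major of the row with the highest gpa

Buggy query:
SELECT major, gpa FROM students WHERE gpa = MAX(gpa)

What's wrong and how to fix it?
Bug: WHERE is evaluated per row; an aggregate over the whole table isn't defined there

Fix: Use a subquery: WHERE gpa = (SELECT MAX(gpa) FROM students)

Corrected query:
SELECT major, gpa FROM students WHERE gpa = (SELECT MAX(gpa) FROM students)

Result:
major   | gpa 
--------+-----
History | 3.44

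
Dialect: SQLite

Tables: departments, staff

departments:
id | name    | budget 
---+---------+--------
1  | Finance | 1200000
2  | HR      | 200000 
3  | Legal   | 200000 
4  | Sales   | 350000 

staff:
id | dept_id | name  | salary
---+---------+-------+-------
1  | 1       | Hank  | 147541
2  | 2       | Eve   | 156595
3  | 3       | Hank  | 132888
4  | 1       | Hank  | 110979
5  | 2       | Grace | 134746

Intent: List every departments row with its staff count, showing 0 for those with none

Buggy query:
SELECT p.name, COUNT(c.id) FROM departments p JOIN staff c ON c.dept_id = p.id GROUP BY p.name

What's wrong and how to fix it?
Bug: INNER JOIN drops departments rows that have no matching staff rows

Fix: Use LEFT JOIN so parents without children still appear (COUNT(c.id) gives 0)

Corrected query:
SELECT p.name, COUNT(c.id) FROM departments p LEFT JOIN staff c ON c.dept_id = p.id GROUP BY p.name

Result:
name    | COUNT(c.id)
--------+------------
Finance | 2          
HR      | 2          
Legal   | 1          
Sales   | 0          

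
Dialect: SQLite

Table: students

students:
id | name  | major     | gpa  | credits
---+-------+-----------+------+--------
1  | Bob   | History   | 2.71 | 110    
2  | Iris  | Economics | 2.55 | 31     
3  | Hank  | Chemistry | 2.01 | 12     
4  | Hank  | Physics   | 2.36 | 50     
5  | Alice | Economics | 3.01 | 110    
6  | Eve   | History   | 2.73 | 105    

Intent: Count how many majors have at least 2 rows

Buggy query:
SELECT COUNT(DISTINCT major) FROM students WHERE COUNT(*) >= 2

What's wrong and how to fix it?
Bug: COUNT(*) cannot appear in WHERE; the per-group count doesn't exist yet

Fix: Group first with HAVING COUNT(*) >= 2, then COUNT the resulting groups

Corrected query:
SELECT COUNT(*) FROM (SELECT major FROM students GROUP BY major HAVING COUNT(*) >= 2)

Result:
COUNT(*)
--------
2       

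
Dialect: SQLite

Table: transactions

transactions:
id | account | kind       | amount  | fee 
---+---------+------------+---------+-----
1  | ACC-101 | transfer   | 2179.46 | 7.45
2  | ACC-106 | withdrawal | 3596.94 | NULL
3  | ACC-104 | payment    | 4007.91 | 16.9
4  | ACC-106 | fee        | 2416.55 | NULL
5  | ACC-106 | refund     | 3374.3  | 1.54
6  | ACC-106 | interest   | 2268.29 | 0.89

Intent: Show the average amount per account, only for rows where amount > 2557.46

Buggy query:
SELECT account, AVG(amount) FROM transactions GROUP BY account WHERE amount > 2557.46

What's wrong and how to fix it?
Bug: WHERE cannot follow GROUP BY

Fix: Move the WHERE clause before GROUP BY

Corrected query:
SELECT account, AVG(amount) FROM transactions WHERE amount > 2557.46 GROUP BY account

Result:
account | AVG(amount)
--------+------------
ACC-104 | 4007.91    
ACC-106 | 3485.62    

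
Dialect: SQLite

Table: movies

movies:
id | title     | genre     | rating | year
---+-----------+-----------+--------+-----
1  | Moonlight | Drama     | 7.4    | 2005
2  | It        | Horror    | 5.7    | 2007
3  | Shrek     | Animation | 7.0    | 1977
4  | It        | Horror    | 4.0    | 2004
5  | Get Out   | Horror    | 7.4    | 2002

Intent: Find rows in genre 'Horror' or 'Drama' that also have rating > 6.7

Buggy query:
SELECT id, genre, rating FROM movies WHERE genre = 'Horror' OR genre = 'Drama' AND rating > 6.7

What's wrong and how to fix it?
Bug: AND binds tighter than OR, so this parses as genre = 'Horror' OR (genre = 'Drama' AND rating > 6.7)

Fix: Add parentheses around the OR so the AND applies to both alternatives

Corrected query:
SELECT id, genre, rating FROM movies WHERE (genre = 'Horror' OR genre = 'Drama') AND rating > 6.7

Result:
id | genre  | rating
---+--------+-------
1  | Drama  | 7.4   
5  | Horror | 7.4   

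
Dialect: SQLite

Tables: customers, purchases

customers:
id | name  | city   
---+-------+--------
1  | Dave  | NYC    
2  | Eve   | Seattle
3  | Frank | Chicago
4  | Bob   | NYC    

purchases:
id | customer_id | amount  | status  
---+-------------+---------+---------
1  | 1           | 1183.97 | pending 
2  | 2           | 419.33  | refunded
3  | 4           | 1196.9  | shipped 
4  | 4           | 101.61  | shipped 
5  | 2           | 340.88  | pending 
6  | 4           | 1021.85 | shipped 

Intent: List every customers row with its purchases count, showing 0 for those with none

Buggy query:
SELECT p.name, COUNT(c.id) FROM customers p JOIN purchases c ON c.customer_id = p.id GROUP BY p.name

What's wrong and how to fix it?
Bug: INNER JOIN drops customers rows that have no matching purchases rows

Fix: Switch to LEFT JOIN to retain unmatched parent rows

Corrected query:
SELECT p.name, COUNT(c.id) FROM customers p LEFT JOIN purchases c ON c.customer_id = p.id GROUP BY p.name

Result:
name  | COUNT(c.id)
------+------------
Bob   | 3          
Dave  | 1          
Eve   | 2          
Frank | 0          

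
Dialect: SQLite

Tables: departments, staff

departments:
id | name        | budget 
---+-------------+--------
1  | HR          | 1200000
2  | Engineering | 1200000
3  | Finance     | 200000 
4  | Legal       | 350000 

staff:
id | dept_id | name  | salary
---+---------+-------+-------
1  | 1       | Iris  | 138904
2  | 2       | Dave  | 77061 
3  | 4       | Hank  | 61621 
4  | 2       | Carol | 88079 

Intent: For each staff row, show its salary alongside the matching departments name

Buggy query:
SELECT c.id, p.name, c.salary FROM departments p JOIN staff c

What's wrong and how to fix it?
Bug: JOIN with no ON clause produces a cartesian product; every staff row pairs with every departments row

Fix: Add ON c.dept_id = p.id to the JOIN

Corrected query:
SELECT c.id, p.name, c.salary FROM departments p JOIN staff c ON c.dept_id = p.id

Result:
id | name        | salary
---+-------------+-------
1  | HR          | 138904
2  | Engineering | 77061 
3  | Legal       | 61621 
4  | Engineering | 88079 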